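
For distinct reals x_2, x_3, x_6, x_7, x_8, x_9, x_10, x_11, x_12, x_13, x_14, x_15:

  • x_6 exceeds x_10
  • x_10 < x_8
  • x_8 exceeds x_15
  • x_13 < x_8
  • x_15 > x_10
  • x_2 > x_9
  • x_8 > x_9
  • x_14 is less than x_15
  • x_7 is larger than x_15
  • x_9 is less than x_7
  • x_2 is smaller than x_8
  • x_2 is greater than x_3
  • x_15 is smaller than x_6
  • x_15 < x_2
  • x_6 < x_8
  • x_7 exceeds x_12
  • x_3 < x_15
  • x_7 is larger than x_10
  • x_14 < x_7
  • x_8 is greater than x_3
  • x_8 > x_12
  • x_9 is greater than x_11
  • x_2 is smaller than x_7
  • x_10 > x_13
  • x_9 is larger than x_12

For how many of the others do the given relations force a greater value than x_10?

5

The elements the relations force above x_10 are x_15, x_6, x_2, x_8, x_7 — no chain reaches any other.
That is 5.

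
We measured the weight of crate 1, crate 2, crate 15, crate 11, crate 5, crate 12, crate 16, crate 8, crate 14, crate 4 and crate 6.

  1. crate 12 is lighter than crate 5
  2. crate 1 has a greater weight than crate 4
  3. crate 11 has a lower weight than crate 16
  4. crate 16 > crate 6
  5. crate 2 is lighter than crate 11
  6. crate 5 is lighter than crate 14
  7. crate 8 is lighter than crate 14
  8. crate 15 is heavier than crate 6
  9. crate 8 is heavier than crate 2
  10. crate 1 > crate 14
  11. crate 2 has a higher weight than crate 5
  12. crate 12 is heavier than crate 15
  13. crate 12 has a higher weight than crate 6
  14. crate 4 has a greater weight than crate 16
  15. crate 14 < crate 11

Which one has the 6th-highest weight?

crate 8

Piecing the relations together gives one ordering: crate 6 < crate 15 < crate 12 < crate 5 < crate 2 < crate 8 < crate 14 < crate 11 < crate 16 < crate 4 < crate 1.
Counting 6 from the largest end gives crate 8.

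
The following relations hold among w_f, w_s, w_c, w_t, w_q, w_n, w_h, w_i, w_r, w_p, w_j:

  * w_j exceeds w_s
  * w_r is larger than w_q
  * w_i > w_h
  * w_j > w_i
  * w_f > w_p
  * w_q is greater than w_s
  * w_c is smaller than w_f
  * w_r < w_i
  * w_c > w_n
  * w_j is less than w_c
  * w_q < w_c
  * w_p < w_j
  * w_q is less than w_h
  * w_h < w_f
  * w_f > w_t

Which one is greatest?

w_f

Chaining downward from w_f: directly below it, w_p, w_h, w_t, w_c; then w_q, w_n, w_j; then w_s, w_i; then w_r.
That covers every other element, and nothing is given above w_f, so w_f is the greatest.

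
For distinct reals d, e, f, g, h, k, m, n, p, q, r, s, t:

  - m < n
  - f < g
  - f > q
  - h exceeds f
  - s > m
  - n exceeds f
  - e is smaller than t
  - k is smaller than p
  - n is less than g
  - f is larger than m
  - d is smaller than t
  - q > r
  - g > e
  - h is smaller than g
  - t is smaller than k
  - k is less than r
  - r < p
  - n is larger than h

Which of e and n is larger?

Chaining the given relations: e < t < k < r < q < f < h < n.
So e < n; n is the larger of the two.

n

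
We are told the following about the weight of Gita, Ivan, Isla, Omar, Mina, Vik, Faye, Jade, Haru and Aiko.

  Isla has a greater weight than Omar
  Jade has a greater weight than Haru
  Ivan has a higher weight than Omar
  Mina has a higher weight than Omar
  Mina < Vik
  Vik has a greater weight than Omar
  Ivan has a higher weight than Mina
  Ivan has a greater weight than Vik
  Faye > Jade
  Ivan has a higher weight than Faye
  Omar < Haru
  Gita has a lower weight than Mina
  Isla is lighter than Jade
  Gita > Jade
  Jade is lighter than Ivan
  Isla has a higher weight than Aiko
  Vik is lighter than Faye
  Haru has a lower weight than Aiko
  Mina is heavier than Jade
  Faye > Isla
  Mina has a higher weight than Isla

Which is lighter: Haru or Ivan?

The relevant relations are Haru < Aiko; Aiko < Isla; Isla < Jade; Jade < Gita; Gita < Mina; Mina < Vik; Vik < Faye; Faye < Ivan.
Chaining these gives Haru < Aiko < Isla < Jade < Gita < Mina < Vik < Faye < Ivan.
So Haru < Ivan; Haru is the lighter of the two.

Haru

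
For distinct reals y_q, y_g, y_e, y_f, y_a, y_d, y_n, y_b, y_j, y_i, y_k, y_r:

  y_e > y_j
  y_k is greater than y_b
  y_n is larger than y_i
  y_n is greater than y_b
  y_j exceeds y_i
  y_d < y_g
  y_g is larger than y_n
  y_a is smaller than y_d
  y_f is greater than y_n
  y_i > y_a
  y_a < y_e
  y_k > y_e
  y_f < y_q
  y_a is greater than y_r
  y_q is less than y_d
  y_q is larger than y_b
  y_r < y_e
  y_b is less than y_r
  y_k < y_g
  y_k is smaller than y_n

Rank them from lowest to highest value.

y_b < y_r < y_a < y_i < y_j < y_e < y_k < y_n < y_f < y_q < y_d < y_g

Nothing is placed below y_b, so it is least; from there y_b < y_r; y_r < y_a; y_a < y_i; y_i < y_j; y_j < y_e; y_e < y_k; y_k < y_n; y_n < y_f; y_f < y_q; y_q < y_d; y_d < y_g, each given directly.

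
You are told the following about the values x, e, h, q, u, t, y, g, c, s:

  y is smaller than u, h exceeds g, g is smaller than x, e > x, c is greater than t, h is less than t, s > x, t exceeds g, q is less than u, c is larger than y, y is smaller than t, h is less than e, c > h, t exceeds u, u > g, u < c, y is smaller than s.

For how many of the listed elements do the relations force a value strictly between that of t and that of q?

1

Chaining upward from q reaches: u, c.
Chaining downward from t reaches: g, y, u, h.
Strictly between q and t are those in both lists: u — 1 element.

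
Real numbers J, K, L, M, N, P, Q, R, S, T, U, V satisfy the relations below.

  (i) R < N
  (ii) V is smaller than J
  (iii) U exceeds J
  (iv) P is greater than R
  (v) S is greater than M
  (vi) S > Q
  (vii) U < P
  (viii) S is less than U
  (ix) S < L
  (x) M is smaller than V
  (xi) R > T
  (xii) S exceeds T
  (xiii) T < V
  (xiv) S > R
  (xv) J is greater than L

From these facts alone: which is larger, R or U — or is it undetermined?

R < S and S < L give R < L.
Then L < J extends the chain to J.
With J < U: R < S < L < J < U.
So U is larger.

U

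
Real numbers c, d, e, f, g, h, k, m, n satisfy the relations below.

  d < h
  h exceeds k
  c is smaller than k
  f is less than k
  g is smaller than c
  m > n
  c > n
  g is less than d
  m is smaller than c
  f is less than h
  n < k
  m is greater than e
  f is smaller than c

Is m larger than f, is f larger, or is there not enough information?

Following every chain through f: above f we get c, k, h.
m is not reached, and no chain runs the other way from m to f.
So the given relations leave the order of f and m undetermined.

undetermined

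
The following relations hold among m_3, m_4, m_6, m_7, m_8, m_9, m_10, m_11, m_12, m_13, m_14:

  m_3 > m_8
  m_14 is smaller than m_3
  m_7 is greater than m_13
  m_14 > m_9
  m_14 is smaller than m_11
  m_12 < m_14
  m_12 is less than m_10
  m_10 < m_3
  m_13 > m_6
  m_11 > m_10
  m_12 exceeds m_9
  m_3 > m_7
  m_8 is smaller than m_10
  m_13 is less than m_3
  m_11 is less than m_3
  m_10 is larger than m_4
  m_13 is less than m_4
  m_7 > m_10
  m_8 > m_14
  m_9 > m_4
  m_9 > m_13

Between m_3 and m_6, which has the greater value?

m_3

The relevant relations are m_6 < m_13; m_13 < m_4; m_4 < m_9; m_9 < m_12; m_12 < m_14; m_14 < m_8; m_8 < m_10; m_10 < m_11; m_11 < m_3.
Together: m_6 < m_13 < m_4 < m_9 < m_12 < m_14 < m_8 < m_10 < m_11 < m_3.
So m_6 < m_3; m_3 is the larger of the two.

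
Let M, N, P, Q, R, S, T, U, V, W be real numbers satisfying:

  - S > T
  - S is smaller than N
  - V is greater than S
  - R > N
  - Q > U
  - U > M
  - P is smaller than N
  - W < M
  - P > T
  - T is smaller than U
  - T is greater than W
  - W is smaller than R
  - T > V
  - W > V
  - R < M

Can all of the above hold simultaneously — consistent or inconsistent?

inconsistent

Chaining the given relations yields S < V < W < T, so S < T. But one relation states T < S. These cannot both hold.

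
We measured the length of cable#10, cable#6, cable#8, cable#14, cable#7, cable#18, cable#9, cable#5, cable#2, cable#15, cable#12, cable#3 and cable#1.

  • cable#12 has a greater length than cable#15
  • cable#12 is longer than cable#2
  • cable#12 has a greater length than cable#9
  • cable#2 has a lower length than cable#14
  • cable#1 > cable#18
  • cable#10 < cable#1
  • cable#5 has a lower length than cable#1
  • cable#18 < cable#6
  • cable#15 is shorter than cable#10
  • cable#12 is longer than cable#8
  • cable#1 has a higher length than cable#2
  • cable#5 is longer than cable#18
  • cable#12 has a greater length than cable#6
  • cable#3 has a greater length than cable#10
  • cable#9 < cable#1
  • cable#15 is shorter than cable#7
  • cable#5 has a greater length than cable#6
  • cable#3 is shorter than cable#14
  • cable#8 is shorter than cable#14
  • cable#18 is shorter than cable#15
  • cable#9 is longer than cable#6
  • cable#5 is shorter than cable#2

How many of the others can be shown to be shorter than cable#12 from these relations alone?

From cable#12 the given relations immediately reach cable#6, cable#15, cable#9, cable#8, cable#2.
From those, cable#18, cable#5 — 7 in total.
No other element is forced below cable#12 by the given relations, so the count is 7.

7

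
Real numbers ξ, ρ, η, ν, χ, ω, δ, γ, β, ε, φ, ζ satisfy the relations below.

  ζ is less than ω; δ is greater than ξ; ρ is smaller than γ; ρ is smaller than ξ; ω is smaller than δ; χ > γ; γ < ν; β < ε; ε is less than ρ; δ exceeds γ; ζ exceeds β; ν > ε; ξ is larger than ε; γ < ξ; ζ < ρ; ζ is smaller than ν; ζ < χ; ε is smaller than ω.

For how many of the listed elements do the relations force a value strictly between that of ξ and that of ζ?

Chaining upward from ζ reaches: ρ, ω, γ, χ, ν, δ.
Chaining downward from ξ reaches: β, ε, ρ, γ.
Strictly between ζ and ξ are those in both lists: ρ, γ — 2 elements.

2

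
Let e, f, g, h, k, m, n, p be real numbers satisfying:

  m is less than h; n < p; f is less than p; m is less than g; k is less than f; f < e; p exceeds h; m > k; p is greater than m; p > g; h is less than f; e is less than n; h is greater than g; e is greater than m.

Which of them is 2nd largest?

The consecutive relations fix a unique order: k < m < g < h < f < e < n < p.
The 2nd largest is n.

n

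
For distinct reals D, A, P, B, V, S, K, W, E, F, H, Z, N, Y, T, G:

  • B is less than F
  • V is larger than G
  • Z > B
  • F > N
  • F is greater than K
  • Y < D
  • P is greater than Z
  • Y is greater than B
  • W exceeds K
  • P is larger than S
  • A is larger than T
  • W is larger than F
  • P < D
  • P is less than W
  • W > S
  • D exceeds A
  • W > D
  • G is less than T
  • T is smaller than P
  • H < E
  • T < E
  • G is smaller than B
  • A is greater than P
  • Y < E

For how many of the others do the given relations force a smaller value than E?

Directly below E: Y, H, T.
One step further: G, B (5 so far).
Nothing else is reachable below E; 5 in all.

5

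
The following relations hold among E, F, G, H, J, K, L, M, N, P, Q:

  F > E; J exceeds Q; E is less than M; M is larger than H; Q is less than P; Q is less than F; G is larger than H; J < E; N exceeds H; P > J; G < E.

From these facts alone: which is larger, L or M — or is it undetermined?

Following every chain through L: nothing is chained to L.
M is not reached, and no chain runs the other way from M to L.
So the given relations leave the order of L and M undetermined.

undetermined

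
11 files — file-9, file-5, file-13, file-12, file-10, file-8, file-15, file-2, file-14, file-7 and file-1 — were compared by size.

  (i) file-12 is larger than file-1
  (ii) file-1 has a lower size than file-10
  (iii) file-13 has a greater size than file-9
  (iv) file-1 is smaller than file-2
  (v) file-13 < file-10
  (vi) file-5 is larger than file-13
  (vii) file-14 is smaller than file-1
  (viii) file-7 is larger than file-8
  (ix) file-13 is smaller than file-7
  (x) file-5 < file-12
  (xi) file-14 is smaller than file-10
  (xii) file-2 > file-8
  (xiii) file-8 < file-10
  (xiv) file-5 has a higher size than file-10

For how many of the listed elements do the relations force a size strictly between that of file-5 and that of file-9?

2

Chaining upward from file-9 reaches: file-13, file-10, file-7, file-12.
Chaining downward from file-5 reaches: file-14, file-1, file-8, file-13, file-10.
Strictly between file-9 and file-5 are those in both lists: file-13, file-10 — 2 elements.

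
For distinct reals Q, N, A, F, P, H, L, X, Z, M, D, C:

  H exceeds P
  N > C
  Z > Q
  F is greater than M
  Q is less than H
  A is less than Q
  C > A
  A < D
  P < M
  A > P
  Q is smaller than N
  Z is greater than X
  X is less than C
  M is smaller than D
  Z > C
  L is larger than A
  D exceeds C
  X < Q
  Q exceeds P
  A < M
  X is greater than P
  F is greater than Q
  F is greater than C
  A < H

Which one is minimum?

P

Chaining upward from P: directly above it, A, X, Q, H, M; then C, Z, L, F, D, N.
That covers every other element, and nothing is given below P, so P is the minimum.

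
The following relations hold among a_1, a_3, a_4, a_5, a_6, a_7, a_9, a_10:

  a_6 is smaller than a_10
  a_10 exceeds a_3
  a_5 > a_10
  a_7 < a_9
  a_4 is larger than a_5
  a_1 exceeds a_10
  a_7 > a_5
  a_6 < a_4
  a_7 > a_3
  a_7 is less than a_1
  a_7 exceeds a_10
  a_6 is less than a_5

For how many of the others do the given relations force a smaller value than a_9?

5

From a_9 the given relations immediately reach a_7.
From those, a_3, a_10, a_5 — 4 in total.
From those, a_6 — 5 in total.
Nothing else is reachable below a_9; 5 in all.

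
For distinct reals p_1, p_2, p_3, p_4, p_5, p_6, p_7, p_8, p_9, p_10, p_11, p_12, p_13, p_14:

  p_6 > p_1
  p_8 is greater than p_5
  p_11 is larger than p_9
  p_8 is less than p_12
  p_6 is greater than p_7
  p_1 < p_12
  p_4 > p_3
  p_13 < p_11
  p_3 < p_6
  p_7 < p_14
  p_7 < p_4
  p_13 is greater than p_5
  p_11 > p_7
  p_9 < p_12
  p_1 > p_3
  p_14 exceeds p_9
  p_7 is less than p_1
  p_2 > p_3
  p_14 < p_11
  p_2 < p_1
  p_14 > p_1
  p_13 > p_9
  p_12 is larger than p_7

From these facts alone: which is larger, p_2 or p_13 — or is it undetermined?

undetermined

Following every chain through p_2: above p_2 we get p_1, p_14, p_6, p_12, p_11; below p_2 we get p_3.
p_13 is not reached, and no chain runs the other way from p_13 to p_2.
So the given relations leave the order of p_2 and p_13 undetermined.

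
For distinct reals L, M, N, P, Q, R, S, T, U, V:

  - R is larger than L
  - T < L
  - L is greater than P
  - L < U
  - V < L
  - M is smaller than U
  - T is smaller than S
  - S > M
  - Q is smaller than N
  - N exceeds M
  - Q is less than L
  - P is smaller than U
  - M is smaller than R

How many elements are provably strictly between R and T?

Chaining upward from T reaches: L, U, S.
Chaining downward from R reaches: V, Q, M, P, L.
Strictly between T and R are those in both lists: L — 1 element.

1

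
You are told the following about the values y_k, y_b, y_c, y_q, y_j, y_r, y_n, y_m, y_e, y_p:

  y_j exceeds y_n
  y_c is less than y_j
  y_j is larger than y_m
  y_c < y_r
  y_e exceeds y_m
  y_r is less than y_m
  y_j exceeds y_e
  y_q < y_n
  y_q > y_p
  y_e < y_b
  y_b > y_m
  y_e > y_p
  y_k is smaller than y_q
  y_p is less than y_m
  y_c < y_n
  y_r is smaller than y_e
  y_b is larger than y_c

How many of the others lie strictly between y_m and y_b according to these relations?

1

The relations place y_m below y_b. An element lies strictly between them when it is forced above y_m and also forced below y_b.
Above y_m: {y_e, y_j}. Below y_b: {y_p, y_c, y_r, y_e}.
Intersection: {y_e} — 1.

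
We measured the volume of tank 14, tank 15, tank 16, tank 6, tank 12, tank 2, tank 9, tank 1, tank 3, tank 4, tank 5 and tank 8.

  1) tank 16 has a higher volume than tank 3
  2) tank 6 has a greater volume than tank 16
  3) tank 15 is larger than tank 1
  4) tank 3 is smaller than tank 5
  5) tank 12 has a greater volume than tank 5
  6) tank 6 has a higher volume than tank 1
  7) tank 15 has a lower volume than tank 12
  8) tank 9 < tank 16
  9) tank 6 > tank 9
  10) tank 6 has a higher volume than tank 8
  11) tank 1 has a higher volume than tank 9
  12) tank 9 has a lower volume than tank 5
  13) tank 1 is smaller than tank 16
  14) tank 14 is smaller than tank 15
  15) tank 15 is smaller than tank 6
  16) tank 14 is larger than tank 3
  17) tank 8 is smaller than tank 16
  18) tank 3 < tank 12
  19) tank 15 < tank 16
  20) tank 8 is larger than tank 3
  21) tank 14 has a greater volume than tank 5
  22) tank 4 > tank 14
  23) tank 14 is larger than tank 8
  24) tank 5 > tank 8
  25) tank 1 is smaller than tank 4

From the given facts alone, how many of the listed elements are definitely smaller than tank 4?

From tank 4 the given relations immediately reach tank 1, tank 14.
From those, tank 3, tank 9, tank 8, tank 5 — 6 in total.
Nothing else is reachable below tank 4; 6 in all.

6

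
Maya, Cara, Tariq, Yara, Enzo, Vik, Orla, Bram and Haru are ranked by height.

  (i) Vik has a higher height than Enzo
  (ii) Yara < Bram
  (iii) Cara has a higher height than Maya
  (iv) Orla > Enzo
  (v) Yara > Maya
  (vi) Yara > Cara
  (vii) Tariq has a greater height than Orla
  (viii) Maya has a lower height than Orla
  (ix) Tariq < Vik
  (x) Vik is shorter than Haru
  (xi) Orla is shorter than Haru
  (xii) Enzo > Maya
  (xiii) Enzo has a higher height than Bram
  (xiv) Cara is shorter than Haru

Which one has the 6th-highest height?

The consecutive relations fix a unique order: Maya < Cara < Yara < Bram < Enzo < Orla < Tariq < Vik < Haru.
Counting 6 from the largest end gives Bram.

Bram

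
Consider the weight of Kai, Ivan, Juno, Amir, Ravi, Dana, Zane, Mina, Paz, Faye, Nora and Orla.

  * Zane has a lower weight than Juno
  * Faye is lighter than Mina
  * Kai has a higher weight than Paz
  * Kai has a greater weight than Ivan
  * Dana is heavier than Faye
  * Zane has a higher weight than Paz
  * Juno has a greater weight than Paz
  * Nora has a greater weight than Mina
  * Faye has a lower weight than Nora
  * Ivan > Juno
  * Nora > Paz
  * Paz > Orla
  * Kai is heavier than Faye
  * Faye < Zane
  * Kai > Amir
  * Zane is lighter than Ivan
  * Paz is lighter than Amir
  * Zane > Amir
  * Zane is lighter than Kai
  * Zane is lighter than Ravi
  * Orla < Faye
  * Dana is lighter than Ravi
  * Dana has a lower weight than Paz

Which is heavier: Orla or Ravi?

Orla < Faye and Faye < Dana give Orla < Dana.
With Dana < Paz: Orla < Faye < Dana < Paz.
Then Paz < Amir extends the chain to Amir.
Then Amir < Zane extends the chain to Zane.
Then Zane < Ravi extends the chain to Ravi.
So Orla < Ravi; Ravi is the heavier of the two.

Ravi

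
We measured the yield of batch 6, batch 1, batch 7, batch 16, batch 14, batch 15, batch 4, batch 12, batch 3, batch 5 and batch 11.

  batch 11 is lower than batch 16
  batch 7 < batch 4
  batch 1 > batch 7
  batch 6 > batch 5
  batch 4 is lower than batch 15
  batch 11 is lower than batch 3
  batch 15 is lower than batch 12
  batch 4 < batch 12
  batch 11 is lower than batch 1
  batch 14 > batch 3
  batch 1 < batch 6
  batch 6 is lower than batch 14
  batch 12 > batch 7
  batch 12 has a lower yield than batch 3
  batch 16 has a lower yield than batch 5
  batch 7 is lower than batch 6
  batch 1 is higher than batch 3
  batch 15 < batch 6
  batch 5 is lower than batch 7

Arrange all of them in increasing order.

batch 11 < batch 16 < batch 5 < batch 7 < batch 4 < batch 15 < batch 12 < batch 3 < batch 1 < batch 6 < batch 14

Each adjacent pair is fixed by a given relation: batch 11 < batch 16; batch 16 < batch 5; batch 5 < batch 7; batch 7 < batch 4; batch 4 < batch 15; batch 15 < batch 12; batch 12 < batch 3; batch 3 < batch 1; batch 1 < batch 6; batch 6 < batch 14. Chaining them end to end gives the full order.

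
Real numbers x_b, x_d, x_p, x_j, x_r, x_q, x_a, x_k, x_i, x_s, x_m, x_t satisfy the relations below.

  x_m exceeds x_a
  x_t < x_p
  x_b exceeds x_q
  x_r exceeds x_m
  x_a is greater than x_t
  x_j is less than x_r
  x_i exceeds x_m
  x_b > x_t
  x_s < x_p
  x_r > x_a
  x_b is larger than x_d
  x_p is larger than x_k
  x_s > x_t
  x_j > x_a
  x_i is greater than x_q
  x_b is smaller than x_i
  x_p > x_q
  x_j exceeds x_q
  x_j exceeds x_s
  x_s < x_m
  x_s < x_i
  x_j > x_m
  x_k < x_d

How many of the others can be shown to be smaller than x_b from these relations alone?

From x_b the given relations immediately reach x_q, x_t, x_d.
From those, x_k — 4 in total.
No other element is forced below x_b by the given relations, so the count is 4.

4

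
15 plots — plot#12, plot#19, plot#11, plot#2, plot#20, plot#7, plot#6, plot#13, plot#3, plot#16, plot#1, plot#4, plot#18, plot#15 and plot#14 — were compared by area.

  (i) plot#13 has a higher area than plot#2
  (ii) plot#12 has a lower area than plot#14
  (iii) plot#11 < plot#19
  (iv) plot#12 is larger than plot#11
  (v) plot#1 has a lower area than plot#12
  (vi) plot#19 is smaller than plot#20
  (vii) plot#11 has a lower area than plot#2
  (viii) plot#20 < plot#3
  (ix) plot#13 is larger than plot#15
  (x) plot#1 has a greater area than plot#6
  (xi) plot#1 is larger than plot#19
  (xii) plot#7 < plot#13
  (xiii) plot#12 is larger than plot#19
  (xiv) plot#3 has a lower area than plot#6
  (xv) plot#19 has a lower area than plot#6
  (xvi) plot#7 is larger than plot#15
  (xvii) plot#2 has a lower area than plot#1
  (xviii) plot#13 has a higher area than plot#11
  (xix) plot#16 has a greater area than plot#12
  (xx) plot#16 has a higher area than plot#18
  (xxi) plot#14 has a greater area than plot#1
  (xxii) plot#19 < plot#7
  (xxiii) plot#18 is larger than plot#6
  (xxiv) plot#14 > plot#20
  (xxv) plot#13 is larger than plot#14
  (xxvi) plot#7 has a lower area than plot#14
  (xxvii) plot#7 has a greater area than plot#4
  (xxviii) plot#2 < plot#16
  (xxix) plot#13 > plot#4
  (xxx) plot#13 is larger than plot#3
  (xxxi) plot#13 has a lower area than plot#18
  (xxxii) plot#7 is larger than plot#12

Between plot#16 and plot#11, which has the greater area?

Chaining the given relations: plot#11 < plot#19 < plot#20 < plot#3 < plot#6 < plot#1 < plot#12 < plot#7 < plot#14 < plot#13 < plot#18 < plot#16.
So plot#11 < plot#16; plot#16 is the larger of the two.

plot#16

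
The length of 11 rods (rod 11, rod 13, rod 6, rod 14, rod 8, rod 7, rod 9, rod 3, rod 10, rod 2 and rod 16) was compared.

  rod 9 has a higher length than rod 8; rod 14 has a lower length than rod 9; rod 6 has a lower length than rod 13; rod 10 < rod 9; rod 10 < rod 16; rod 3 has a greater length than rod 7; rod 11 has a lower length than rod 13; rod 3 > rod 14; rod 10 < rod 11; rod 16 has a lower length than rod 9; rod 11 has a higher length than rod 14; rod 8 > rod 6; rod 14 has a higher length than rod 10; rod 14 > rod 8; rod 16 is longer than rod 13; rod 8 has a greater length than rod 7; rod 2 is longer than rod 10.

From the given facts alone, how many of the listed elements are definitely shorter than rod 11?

The elements the relations force below rod 11 are rod 10, rod 7, rod 6, rod 8, rod 14 — no chain reaches any other.
That is 5.

5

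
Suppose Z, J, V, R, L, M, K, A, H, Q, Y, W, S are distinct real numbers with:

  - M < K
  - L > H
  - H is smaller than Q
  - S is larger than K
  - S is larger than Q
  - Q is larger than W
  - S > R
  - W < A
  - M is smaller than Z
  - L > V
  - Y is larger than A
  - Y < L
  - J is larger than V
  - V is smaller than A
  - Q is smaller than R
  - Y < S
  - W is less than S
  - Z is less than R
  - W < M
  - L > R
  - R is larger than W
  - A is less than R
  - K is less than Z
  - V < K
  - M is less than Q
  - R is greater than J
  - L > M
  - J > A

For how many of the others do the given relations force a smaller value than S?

11

From S the given relations immediately reach W, K, Q, Y, R.
From those, V, M, A, Z, H, J — 11 in total.
Nothing else is reachable below S; 11 in all.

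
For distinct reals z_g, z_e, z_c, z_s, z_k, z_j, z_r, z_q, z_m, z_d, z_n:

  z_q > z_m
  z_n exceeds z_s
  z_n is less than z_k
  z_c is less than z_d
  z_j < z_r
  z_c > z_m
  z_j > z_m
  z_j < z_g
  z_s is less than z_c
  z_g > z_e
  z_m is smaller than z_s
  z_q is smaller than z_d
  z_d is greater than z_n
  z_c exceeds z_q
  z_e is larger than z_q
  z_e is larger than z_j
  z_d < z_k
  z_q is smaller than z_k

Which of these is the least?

z_s is not least since z_m < z_s; z_n is not least since z_s < z_n; z_q is not least since z_m < z_q; z_j is not least since z_m < z_j; z_c is not least since z_s < z_c; z_e is not least since z_j < z_e; z_d is not least since z_n < z_d; z_k is not least since z_q < z_k; z_r is not least since z_j < z_r; z_g is not least since z_j < z_g.
Only z_m has nothing below it, so z_m is the least.

z_m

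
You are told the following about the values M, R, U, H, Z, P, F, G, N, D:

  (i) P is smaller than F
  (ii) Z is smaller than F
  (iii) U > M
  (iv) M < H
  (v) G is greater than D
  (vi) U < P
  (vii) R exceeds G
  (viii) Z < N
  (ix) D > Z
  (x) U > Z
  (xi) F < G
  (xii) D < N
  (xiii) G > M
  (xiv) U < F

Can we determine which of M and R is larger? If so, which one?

R

M < U < P < F < G < R, by transitivity through U, P, F, G.
So R is larger.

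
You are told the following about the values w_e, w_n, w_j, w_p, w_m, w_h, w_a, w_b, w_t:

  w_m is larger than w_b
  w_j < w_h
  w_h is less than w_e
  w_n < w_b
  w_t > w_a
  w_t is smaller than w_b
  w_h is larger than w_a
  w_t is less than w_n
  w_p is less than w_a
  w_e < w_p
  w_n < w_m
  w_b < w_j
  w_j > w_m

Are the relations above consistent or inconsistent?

Chaining the given relations yields w_a < w_t < w_n < w_b < w_m < w_j < w_h < w_e < w_p, so w_a < w_p. But one relation states w_p < w_a. These cannot both hold.

inconsistent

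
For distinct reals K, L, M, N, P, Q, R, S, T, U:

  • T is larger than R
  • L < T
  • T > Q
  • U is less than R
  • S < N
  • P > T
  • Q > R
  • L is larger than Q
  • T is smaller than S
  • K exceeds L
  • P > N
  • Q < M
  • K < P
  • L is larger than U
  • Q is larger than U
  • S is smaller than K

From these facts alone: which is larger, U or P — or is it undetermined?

Link the given pairs in sequence: U < R; R < Q; Q < L; L < T; T < S; S < K; K < P.
Together: U < R < Q < L < T < S < K < P.
So P is larger.

P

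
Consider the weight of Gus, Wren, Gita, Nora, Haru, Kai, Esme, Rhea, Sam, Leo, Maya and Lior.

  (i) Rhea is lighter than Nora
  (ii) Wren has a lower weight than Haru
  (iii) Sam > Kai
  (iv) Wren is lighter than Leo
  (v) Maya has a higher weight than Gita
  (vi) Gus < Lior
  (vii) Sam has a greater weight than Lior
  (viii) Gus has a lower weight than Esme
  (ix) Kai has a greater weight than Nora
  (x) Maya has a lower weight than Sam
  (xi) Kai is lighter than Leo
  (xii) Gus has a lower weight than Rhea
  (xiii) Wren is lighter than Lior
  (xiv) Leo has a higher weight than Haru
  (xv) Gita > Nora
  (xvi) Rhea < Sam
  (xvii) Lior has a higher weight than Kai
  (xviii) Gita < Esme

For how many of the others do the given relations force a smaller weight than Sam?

The elements the relations force below Sam are Gus, Rhea, Nora, Kai, Wren, Gita, Lior, Maya — no chain reaches any other.
That is 8.

8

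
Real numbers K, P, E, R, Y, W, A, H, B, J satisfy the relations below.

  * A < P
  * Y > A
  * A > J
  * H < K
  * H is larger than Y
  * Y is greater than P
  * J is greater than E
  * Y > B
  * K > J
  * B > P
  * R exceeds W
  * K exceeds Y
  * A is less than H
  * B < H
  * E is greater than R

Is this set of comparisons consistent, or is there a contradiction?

consistent

Every relation is compatible with W < R < E < J < A < P < B < Y < H < K; the set is consistent.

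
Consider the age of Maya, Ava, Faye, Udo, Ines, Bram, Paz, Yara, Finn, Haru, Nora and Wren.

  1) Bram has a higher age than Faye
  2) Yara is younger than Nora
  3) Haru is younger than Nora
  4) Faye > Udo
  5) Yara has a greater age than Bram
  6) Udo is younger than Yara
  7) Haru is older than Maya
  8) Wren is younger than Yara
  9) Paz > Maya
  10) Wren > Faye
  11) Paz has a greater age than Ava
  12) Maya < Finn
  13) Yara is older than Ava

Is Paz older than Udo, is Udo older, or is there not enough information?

Following every chain through Udo: above Udo we get Faye, Bram, Wren, Yara, Nora.
Paz is not reached, and no chain runs the other way from Paz to Udo.
So the given relations leave the order of Udo and Paz undetermined.

undetermined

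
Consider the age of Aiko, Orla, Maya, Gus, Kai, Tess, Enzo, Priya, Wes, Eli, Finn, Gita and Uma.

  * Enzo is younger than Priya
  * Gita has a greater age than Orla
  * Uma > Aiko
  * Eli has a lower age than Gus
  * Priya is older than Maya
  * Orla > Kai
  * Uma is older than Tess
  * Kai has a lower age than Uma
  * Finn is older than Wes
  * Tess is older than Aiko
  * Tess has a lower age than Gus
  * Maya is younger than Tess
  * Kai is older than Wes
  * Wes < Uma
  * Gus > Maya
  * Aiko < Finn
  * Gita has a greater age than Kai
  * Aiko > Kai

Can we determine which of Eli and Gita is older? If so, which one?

Following every chain through Eli: above Eli we get Gus.
Gita is not reached, and no chain runs the other way from Gita to Eli.
So the given relations leave the order of Eli and Gita undetermined.

undetermined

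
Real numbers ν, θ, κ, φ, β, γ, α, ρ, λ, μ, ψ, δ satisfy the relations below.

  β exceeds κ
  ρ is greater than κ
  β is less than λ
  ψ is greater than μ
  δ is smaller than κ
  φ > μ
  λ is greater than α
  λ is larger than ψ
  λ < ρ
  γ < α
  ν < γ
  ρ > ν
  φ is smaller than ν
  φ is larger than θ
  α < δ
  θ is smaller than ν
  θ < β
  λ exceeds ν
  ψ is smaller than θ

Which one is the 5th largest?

δ

Chaining the given pairs: μ < ψ < θ < φ < ν < γ < α < δ < κ < β < λ < ρ.
The 5th largest is δ.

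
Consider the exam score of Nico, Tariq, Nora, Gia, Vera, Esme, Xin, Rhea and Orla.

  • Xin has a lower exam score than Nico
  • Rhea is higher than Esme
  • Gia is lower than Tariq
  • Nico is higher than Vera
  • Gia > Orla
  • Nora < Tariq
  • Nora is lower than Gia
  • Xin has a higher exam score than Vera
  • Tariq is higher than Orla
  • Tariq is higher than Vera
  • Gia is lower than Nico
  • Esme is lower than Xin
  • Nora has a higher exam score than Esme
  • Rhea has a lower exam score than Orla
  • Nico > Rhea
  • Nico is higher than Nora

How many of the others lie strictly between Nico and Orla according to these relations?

1

The relations place Orla below Nico. An element lies strictly between them when it is forced above Orla and also forced below Nico.
Above Orla: {Gia, Tariq}. Below Nico: {Esme, Nora, Rhea, Vera, Gia, Xin}.
Intersection: {Gia} — 1.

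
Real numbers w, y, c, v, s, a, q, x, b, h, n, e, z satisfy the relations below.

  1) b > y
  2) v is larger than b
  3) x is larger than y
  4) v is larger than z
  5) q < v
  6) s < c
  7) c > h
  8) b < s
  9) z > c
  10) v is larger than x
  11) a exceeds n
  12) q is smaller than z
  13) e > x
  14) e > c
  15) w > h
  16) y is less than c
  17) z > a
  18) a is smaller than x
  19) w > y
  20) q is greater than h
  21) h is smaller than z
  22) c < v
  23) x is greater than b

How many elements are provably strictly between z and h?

The relations place h below z. An element lies strictly between them when it is forced above h and also forced below z.
Above h: {q, w, c, e, v}. Below z: {q, n, y, a, b, s, c}.
Intersection: {q, c} — 2.

2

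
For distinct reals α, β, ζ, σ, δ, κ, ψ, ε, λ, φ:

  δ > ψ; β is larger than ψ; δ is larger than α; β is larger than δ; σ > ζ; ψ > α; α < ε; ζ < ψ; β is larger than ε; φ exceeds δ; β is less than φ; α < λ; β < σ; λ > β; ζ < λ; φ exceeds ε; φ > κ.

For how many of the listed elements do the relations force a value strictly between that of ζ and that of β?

2

The relations place ζ below β. An element lies strictly between them when it is forced above ζ and also forced below β.
Above ζ: {ψ, δ, φ, λ, σ}. Below β: {α, ε, ψ, δ}.
Intersection: {ψ, δ} — 2.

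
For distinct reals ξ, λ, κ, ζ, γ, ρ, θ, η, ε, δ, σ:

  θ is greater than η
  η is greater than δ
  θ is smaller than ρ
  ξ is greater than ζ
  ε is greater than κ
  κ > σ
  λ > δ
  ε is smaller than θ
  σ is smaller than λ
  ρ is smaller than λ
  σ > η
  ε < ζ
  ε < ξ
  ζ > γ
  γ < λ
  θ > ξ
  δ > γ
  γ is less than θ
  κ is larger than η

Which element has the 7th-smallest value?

ζ

Chaining the given pairs: γ < δ < η < σ < κ < ε < ζ < ξ < θ < ρ < λ.
The 7th smallest is ζ.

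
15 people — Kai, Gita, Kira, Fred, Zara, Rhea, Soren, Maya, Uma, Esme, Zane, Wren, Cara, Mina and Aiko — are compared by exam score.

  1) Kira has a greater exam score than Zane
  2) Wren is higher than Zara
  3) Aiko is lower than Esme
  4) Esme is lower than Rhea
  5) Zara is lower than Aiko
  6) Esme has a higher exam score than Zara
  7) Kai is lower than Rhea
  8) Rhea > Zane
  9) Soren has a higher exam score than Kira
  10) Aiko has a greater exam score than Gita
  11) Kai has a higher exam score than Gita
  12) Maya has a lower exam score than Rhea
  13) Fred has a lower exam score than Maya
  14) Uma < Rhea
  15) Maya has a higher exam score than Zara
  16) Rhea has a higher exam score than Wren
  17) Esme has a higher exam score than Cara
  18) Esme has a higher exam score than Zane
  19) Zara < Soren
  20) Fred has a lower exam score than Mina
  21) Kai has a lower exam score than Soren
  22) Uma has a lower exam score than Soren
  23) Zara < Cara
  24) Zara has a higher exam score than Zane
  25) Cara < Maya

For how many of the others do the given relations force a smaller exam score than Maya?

4

Directly below Maya: Zara, Cara, Fred.
One step further: Zane (4 so far).
Nothing else is reachable below Maya; 4 in all.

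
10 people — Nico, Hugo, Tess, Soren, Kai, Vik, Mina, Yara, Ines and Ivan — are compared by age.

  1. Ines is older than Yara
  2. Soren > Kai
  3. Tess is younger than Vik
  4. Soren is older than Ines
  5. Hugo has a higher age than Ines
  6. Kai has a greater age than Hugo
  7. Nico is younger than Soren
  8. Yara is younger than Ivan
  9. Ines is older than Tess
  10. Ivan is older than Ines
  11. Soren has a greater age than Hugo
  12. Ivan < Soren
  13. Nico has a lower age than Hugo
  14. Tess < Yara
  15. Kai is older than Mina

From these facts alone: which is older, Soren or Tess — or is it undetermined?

Link the given pairs in sequence: Tess < Yara; Yara < Ines; Ines < Hugo; Hugo < Kai; Kai < Soren.
Together: Tess < Yara < Ines < Hugo < Kai < Soren.
So Soren is older.

Soren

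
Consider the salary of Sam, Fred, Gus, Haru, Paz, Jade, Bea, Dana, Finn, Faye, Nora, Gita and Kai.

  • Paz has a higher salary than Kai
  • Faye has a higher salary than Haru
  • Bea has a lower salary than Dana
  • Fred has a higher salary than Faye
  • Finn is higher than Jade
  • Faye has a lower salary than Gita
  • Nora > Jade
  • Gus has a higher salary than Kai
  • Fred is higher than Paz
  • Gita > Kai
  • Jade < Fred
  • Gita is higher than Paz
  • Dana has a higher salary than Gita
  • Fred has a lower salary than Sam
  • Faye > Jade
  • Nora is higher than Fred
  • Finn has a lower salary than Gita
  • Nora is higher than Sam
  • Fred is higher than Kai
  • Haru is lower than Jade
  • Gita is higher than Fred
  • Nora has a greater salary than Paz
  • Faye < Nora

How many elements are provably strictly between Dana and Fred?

Chaining upward from Fred reaches: Gita, Sam, Nora.
Chaining downward from Dana reaches: Haru, Kai, Jade, Faye, Paz, Bea, Finn, Gita.
Strictly between Fred and Dana are those in both lists: Gita — 1 element.

1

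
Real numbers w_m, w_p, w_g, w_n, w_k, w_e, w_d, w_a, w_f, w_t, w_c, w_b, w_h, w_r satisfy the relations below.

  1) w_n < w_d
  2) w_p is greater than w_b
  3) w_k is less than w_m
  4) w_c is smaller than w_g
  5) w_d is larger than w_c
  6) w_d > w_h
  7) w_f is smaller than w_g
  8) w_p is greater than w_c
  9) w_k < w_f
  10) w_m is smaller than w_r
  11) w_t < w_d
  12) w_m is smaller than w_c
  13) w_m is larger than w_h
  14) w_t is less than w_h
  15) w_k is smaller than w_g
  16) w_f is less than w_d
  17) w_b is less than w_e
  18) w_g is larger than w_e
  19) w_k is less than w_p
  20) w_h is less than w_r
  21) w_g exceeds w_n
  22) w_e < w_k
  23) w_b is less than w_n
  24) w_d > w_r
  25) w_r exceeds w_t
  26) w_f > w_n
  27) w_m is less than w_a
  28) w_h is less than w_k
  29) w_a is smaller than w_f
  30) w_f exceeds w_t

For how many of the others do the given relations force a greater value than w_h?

From w_h the given relations immediately reach w_k, w_m, w_r, w_d.
From those, w_a, w_f, w_c, w_p, w_g — 9 in total.
Nothing else is reachable above w_h; 9 in all.

9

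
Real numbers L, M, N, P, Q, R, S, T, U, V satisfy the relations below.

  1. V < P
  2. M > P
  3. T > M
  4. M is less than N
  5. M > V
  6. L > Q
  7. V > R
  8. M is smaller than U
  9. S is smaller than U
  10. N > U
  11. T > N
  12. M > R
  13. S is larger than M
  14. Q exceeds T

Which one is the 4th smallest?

M

The consecutive relations fix a unique order: R < V < P < M < S < U < N < T < Q < L.
The 4th smallest is M.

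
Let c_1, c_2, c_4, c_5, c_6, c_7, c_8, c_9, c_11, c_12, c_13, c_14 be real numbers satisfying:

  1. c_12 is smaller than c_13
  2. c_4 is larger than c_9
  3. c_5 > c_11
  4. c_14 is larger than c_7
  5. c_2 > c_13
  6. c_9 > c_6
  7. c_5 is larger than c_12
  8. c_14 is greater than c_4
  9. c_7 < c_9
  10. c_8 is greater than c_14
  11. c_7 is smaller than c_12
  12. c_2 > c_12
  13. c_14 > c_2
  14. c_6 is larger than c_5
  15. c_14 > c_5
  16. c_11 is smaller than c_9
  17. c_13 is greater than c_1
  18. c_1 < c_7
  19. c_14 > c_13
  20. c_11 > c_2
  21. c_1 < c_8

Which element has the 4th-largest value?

Piecing the relations together gives one ordering: c_1 < c_7 < c_12 < c_13 < c_2 < c_11 < c_5 < c_6 < c_9 < c_4 < c_14 < c_8.
Counting 4 from the largest end gives c_9.

c_9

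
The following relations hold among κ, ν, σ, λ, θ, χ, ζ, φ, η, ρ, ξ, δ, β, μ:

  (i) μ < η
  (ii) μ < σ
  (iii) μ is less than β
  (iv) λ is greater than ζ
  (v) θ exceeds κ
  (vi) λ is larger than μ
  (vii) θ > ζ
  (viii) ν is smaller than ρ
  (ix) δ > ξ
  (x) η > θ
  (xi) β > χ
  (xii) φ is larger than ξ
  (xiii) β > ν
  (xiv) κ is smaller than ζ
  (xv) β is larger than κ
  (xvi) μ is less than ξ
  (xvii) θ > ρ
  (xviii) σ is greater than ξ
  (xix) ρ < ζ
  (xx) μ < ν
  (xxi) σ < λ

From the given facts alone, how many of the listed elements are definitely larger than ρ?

4

The elements the relations force above ρ are ζ, λ, θ, η — no chain reaches any other.
That is 4.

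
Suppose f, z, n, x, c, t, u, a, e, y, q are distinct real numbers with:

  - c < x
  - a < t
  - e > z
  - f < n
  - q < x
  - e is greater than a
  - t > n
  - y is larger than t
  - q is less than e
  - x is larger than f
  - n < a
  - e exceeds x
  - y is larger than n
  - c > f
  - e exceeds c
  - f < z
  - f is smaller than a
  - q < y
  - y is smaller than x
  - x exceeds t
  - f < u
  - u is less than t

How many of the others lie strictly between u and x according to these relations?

The relations place u below x. An element lies strictly between them when it is forced above u and also forced below x.
Above u: {t, y, e}. Below x: {f, q, n, a, t, c, y}.
Intersection: {t, y} — 2.

2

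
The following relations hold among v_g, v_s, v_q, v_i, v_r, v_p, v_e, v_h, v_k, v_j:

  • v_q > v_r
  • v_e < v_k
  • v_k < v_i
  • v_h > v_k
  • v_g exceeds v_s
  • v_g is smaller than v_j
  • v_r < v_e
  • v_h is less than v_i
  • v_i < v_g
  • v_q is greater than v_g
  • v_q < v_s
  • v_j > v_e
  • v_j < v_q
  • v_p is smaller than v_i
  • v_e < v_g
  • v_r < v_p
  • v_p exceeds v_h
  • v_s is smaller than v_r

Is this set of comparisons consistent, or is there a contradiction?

Chaining the given relations yields v_s < v_r < v_e < v_k < v_h < v_p < v_i < v_g < v_j < v_q, so v_s < v_q. But one relation states v_q < v_s. These cannot both hold.

inconsistent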